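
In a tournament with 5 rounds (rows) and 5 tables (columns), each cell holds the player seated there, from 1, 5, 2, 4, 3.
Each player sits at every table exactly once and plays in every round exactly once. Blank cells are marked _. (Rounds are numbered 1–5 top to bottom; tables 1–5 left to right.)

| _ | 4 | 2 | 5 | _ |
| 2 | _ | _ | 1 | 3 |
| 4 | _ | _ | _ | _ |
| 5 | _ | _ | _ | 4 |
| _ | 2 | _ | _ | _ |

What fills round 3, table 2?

1

Round 1, table 5: round 1 has {5, 2, 4} and table 5 has {4, 3}, leaving only 1.
Round 1, table 1: round 1 has {1, 5, 2, 4} and table 1 has {5, 2, 4}, leaving only 3.
Round 2, table 2: round 2 has {1, 2, 3} and table 2 has {2, 4}, leaving only 5.
Round 2, table 3: round 2 has {1, 5, 2, 3} and table 3 has {2}, leaving only 4.
Round 5, table 1: round 5 has {2} and table 1 has {5, 2, 4, 3}, leaving only 1.
Round 5, table 5: round 5 has {1, 2} and table 5 has {1, 4, 3}, leaving only 5.
Round 3, table 5: round 3 has {4} and table 5 has {1, 5, 4, 3}, leaving only 2.
Round 3, table 4: round 3 has {2, 4} and table 4 has {1, 5}, leaving only 3.
Round 3 already has {2, 4, 3} and table 2 already has {5, 2, 4}, so round 3, table 2 must be 1.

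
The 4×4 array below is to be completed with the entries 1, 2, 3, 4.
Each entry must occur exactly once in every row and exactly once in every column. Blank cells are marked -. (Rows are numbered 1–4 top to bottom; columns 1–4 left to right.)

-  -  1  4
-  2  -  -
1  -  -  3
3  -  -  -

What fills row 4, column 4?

2

Row 1, column 1: row 1 has {1, 4} and column 1 has {1, 3}, leaving only 2.
Row 1, column 2: row 1 has {1, 2, 4} and column 2 has {2}, leaving only 3.
Row 2, column 1: row 2 has {2} and column 1 has {1, 2, 3}, leaving only 4.
Row 2, column 3: row 2 has {2, 4} and column 3 has {1}, leaving only 3.
Row 2, column 4: row 2 has {2, 3, 4} and column 4 has {3, 4}, leaving only 1.
Row 4 already has {3} and column 4 already has {1, 3, 4}, so row 4, column 4 must be 2.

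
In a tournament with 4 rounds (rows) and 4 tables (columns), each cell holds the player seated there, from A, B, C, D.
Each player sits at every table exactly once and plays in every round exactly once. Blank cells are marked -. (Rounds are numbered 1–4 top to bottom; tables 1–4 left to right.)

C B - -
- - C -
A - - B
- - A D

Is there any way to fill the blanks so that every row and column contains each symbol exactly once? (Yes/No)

No

Round 1, table 3: round 1 has {B, C} and table 3 has {A, C}, so it must be D.
Now round 3, table 3: round 3 together with table 3 already contain {A, B, C, D} — every symbol — so nothing can go there. The grid has no valid completion.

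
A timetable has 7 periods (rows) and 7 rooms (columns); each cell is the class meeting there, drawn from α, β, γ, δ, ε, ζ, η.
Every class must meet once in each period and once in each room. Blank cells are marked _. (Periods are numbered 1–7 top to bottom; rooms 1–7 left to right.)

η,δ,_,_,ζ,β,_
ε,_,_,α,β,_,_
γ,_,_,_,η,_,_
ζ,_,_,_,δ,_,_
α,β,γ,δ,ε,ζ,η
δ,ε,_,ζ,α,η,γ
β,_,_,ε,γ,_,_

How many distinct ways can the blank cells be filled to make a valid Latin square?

Period 1, room 3: eliminating its period and room leaves {α, ε}.
Period 1, room 4: eliminating its period and room leaves {γ}.
Period 1, room 7: eliminating its period and room leaves {α, ε}.
Period 2, room 2: eliminating its period and room leaves {γ, ζ, η}.
Period 2, room 3: eliminating its period and room leaves {δ, ζ, η}.
Period 2, room 6: eliminating its period and room leaves {γ, δ}.
Period 2, room 7: eliminating its period and room leaves {δ, ζ}.
Period 3, room 2: eliminating its period and room leaves {α, ζ}.
Period 3, room 3: eliminating its period and room leaves {α, β, δ, ε, ζ}.
Period 3, room 4: eliminating its period and room leaves {β}.
Period 3, room 6: eliminating its period and room leaves {α, δ, ε}.
Period 3, room 7: eliminating its period and room leaves {α, β, δ, ε, ζ}.
Period 4, room 2: eliminating its period and room leaves {α, γ, η}.
Period 4, room 3: eliminating its period and room leaves {α, β, ε, η}.
Period 4, room 4: eliminating its period and room leaves {β, γ, η}.
Period 4, room 6: eliminating its period and room leaves {α, γ, ε}.
Period 4, room 7: eliminating its period and room leaves {α, β, ε}.
Period 6, room 3: eliminating its period and room leaves {β}.
Period 7, room 2: eliminating its period and room leaves {α, ζ, η}.
Period 7, room 3: eliminating its period and room leaves {α, δ, ζ, η}.
Period 7, room 6: eliminating its period and room leaves {α, δ}.
Period 7, room 7: eliminating its period and room leaves {α, δ, ζ}.
Enumerating the assignments across these blanks that avoid any period or room repeat gives 8 completions.

8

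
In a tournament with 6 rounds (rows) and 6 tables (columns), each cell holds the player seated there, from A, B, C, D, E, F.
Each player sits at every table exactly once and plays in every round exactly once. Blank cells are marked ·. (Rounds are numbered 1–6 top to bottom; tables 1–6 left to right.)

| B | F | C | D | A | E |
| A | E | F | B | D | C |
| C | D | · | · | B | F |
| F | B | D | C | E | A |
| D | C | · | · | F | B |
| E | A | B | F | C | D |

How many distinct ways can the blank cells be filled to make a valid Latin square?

2

Round 3, table 3: eliminating its round and table leaves {A, E}.
Round 3, table 4: eliminating its round and table leaves {A, E}.
Round 5, table 3: eliminating its round and table leaves {A, E}.
Round 5, table 4: eliminating its round and table leaves {A, E}.
Enumerating the assignments across these blanks that avoid any round or table repeat gives 2 completions.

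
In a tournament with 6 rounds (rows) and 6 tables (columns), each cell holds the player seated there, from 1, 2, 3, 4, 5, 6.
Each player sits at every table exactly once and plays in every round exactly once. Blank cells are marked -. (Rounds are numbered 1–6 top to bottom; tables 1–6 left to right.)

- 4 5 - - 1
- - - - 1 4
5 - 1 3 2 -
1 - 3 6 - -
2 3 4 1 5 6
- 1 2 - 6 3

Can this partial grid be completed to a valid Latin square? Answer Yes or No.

No

Round 3, table 6: round 3 together with table 6 already contain {1, 2, 3, 4, 5, 6} — every symbol — so nothing can go there. The grid has no valid completion.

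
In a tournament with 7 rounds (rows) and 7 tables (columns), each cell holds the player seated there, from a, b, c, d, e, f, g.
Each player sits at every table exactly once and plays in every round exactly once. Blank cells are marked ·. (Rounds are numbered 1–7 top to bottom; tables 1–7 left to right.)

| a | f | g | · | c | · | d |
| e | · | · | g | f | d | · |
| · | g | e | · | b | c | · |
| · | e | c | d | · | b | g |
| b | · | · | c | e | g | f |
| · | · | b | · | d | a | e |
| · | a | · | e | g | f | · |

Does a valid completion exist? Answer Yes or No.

Round 1, table 4: round 1 has {a, c, d, f, g} and table 4 has {c, d, e, g}, so it must be b.
Round 1, table 6: round 1 has {a, b, c, d, f, g} and table 6 has {a, b, c, d, f, g}, so it must be e.
Round 2, table 3: round 2 has {d, e, f, g} and table 3 has {b, c, e, g}, so it must be a.
Round 3, table 7: round 3 has {b, c, e, g} and table 7 has {d, e, f, g}, so it must be a.
Round 3, table 4: round 3 has {a, b, c, e, g} and table 4 has {b, c, d, e, g}, so it must be f.
Now round 6, table 4: round 6 together with table 4 already contain {a, b, c, d, e, f, g} — every symbol — so nothing can go there. The grid has no valid completion.

No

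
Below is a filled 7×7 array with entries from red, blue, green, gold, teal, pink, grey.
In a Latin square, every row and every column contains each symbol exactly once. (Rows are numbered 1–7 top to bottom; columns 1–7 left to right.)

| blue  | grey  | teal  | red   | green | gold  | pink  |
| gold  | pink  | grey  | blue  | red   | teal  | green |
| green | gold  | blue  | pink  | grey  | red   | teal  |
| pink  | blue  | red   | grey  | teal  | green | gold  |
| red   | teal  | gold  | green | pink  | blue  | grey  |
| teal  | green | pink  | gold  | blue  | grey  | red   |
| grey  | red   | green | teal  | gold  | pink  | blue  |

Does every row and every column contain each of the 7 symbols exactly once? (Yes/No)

Each row is a permutation of the 7 symbols, and so is each column.

Yes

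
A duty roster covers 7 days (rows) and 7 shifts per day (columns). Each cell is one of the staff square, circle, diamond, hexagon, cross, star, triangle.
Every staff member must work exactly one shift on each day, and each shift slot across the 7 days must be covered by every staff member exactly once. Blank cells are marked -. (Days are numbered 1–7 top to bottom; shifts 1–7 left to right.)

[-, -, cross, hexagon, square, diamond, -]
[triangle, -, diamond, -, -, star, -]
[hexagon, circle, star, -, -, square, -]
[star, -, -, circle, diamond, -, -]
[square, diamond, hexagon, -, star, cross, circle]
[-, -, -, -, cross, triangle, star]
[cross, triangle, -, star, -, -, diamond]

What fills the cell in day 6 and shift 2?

Day 1, shift 1: day 1 has {square, diamond, hexagon, cross} and shift 1 has {square, hexagon, cross, star, triangle}, leaving only circle.
Day 1, shift 2: day 1 has {square, circle, diamond, hexagon, cross} and shift 2 has {circle, diamond, triangle}, leaving only star.
Day 1, shift 7: day 1 has {square, circle, diamond, hexagon, cross, star} and shift 7 has {circle, diamond, star}, leaving only triangle.
Day 3, shift 5: day 3 has {square, circle, hexagon, star} and shift 5 has {square, diamond, cross, star}, leaving only triangle.
Day 3, shift 7: day 3 has {square, circle, hexagon, star, triangle} and shift 7 has {circle, diamond, star, triangle}, leaving only cross.
Day 3, shift 4: day 3 has {square, circle, hexagon, cross, star, triangle} and shift 4 has {circle, hexagon, star}, leaving only diamond.
Day 4, shift 6: day 4 has {circle, diamond, star} and shift 6 has {square, diamond, cross, star, triangle}, leaving only hexagon.
Day 4, shift 7: day 4 has {circle, diamond, hexagon, star} and shift 7 has {circle, diamond, cross, star, triangle}, leaving only square.
Day 2, shift 7: day 2 has {diamond, star, triangle} and shift 7 has {square, circle, diamond, cross, star, triangle}, leaving only hexagon.
Day 2, shift 5: day 2 has {diamond, hexagon, star, triangle} and shift 5 has {square, diamond, cross, star, triangle}, leaving only circle.
Day 4, shift 2: day 4 has {square, circle, diamond, hexagon, star} and shift 2 has {circle, diamond, star, triangle}, leaving only cross.
Day 2, shift 2: day 2 has {circle, diamond, hexagon, star, triangle} and shift 2 has {circle, diamond, cross, star, triangle}, leaving only square.
Day 6 already has {cross, star, triangle} and shift 2 already has {square, circle, diamond, cross, star, triangle}, so day 6, shift 2 must be hexagon.

hexagon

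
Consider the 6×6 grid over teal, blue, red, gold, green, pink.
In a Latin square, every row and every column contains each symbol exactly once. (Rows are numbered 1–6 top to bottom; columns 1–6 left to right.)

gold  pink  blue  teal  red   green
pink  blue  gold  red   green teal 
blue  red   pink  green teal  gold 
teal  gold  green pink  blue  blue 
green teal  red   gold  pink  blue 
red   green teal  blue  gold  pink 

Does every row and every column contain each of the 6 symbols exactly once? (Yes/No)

No

Column 6 contains blue twice (at rows 4 and 5), so it is not a permutation.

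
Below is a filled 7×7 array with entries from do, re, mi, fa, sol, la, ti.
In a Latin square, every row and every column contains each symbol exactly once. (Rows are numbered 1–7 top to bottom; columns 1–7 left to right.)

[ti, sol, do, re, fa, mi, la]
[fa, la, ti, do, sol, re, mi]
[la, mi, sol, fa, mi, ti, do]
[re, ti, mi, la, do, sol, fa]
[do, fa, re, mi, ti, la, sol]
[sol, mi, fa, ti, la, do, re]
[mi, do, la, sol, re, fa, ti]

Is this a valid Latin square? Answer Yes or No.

Row 3 contains mi twice (at columns 2 and 5), so it is not a permutation.

No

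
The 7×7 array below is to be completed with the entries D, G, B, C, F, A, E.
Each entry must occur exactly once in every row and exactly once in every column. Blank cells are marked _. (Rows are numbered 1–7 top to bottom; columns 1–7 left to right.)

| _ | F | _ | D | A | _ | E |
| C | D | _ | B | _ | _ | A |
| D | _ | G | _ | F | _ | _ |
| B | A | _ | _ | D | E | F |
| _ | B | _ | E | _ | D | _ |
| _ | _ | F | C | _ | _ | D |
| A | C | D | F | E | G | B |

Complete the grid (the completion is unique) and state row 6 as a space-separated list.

E G F C B A D

Row 1, column 1: row 1 has {D, F, A, E} and column 1 has {D, B, C, A}, leaving only G.
Row 6, column 1: row 6 has {D, C, F} and column 1 has {D, G, B, C, A}, leaving only E.
Row 6, column 2: row 6 has {D, C, F, E} and column 2 has {D, B, C, F, A}, leaving only G.
Row 6, column 5: row 6 has {D, G, C, F, E} and column 5 has {D, F, A, E}, leaving only B.
Row 6, column 6: row 6 has {D, G, B, C, F, E} and column 6 has {D, G, E}, leaving only A.
So row 6 reads: E G F C B A D.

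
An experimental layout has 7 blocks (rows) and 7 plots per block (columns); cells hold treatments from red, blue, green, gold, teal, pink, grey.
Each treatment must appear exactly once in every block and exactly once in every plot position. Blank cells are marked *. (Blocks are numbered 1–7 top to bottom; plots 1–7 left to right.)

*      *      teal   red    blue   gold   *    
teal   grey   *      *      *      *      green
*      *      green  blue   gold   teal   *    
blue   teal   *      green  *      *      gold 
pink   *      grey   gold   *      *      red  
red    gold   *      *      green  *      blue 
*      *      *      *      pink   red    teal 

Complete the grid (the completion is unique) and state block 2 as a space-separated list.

teal grey gold pink red blue green

Block 2, plot 4: block 2 has {green, teal, grey} and plot 4 has {red, blue, green, gold}, leaving only pink.
Block 2, plot 5: block 2 has {green, teal, pink, grey} and plot 5 has {blue, green, gold, pink}, leaving only red.
Block 2, plot 6: block 2 has {red, green, teal, pink, grey} and plot 6 has {red, gold, teal}, leaving only blue.
Block 2, plot 3: block 2 has {red, blue, green, teal, pink, grey} and plot 3 has {green, teal, grey}, leaving only gold.
So block 2 reads: teal grey gold pink red blue green.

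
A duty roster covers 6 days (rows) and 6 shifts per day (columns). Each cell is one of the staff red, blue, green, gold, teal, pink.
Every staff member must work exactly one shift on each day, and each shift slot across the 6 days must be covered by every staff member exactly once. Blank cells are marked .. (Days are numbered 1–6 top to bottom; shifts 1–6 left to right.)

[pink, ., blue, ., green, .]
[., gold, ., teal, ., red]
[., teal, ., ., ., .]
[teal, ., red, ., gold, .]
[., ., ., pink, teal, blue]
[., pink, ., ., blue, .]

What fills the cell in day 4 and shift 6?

pink

Day 1, shift 2: day 1 has {blue, green, pink} and shift 2 has {gold, teal, pink}, leaving only red.
Day 1, shift 4: day 1 has {red, blue, green, pink} and shift 4 has {teal, pink}, leaving only gold.
Day 1, shift 6: day 1 has {red, blue, green, gold, pink} and shift 6 has {red, blue}, leaving only teal.
Day 2, shift 5: day 2 has {red, gold, teal} and shift 5 has {blue, green, gold, teal}, leaving only pink.
Day 2, shift 3: day 2 has {red, gold, teal, pink} and shift 3 has {red, blue}, leaving only green.
Day 2, shift 1: day 2 has {red, green, gold, teal, pink} and shift 1 has {teal, pink}, leaving only blue.
Day 3, shift 5: day 3 has {teal} and shift 5 has {blue, green, gold, teal, pink}, leaving only red.
Day 5, shift 2: day 5 has {blue, teal, pink} and shift 2 has {red, gold, teal, pink}, leaving only green.
Day 4, shift 2: day 4 has {red, gold, teal} and shift 2 has {red, green, gold, teal, pink}, leaving only blue.
Day 4, shift 4: day 4 has {red, blue, gold, teal} and shift 4 has {gold, teal, pink}, leaving only green.
Day 4 already has {red, blue, green, gold, teal} and shift 6 already has {red, blue, teal}, so day 4, shift 6 must be pink.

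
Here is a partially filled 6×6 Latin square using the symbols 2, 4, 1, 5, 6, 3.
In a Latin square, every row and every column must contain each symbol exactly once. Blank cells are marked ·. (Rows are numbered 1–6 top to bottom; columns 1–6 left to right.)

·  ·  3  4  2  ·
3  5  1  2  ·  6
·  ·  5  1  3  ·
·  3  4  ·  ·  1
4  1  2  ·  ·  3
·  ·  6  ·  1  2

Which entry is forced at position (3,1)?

6

Row 1, column 2: row 1 has {2, 4, 3} and column 2 has {1, 5, 3}, leaving only 6.
Row 1, column 6: row 1 has {2, 4, 6, 3} and column 6 has {2, 1, 6, 3}, leaving only 5.
Row 1, column 1: row 1 has {2, 4, 5, 6, 3} and column 1 has {4, 3}, leaving only 1.
Row 2, column 5: row 2 has {2, 1, 5, 6, 3} and column 5 has {2, 1, 3}, leaving only 4.
Row 3, column 6: row 3 has {1, 5, 3} and column 6 has {2, 1, 5, 6, 3}, leaving only 4.
Row 3, column 2: row 3 has {4, 1, 5, 3} and column 2 has {1, 5, 6, 3}, leaving only 2.
Row 3 already has {2, 4, 1, 5, 3} and column 1 already has {4, 1, 3}, so row 3, column 1 must be 6.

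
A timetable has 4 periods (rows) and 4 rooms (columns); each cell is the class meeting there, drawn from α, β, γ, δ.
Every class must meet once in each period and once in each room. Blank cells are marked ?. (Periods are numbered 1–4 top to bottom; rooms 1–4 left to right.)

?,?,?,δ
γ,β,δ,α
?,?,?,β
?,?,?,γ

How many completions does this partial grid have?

4

Period 1, room 1: eliminating its period and room leaves {α, β}.
Period 1, room 2: eliminating its period and room leaves {α, γ}.
Period 1, room 3: eliminating its period and room leaves {α, β, γ}.
Period 3, room 1: eliminating its period and room leaves {α, δ}.
Period 3, room 2: eliminating its period and room leaves {α, γ, δ}.
Period 3, room 3: eliminating its period and room leaves {α, γ}.
Period 4, room 1: eliminating its period and room leaves {α, β, δ}.
Period 4, room 2: eliminating its period and room leaves {α, δ}.
Period 4, room 3: eliminating its period and room leaves {α, β}.
Enumerating the assignments across these blanks that avoid any period or room repeat gives 4 completions.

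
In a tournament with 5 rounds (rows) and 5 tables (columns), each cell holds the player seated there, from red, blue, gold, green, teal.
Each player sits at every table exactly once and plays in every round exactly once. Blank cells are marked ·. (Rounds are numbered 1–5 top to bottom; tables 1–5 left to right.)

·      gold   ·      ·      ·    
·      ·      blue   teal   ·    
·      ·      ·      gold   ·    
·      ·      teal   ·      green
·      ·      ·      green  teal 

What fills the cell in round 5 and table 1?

blue

Round 5, table 1 is narrowed to {red, blue, gold}.
If it were red, then round 3, table 5 would be left with no valid symbol.
If it were gold, then round 3, table 3 would be left with no valid symbol.
So round 5, table 1 must be blue.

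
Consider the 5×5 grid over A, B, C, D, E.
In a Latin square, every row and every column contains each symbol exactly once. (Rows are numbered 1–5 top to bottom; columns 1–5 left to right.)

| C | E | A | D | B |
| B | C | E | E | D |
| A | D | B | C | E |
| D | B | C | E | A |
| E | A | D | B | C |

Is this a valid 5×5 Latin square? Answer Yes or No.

Row 2 contains E twice (at columns 3 and 4), so it is not a permutation.

No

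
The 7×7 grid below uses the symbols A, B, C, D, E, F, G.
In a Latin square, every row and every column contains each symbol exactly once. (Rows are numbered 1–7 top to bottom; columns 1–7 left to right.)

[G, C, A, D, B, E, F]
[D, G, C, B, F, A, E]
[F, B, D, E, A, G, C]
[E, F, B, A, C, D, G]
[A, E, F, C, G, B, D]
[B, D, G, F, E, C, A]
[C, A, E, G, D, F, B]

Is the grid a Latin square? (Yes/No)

Yes

Each row is a permutation of the 7 symbols, and so is each column.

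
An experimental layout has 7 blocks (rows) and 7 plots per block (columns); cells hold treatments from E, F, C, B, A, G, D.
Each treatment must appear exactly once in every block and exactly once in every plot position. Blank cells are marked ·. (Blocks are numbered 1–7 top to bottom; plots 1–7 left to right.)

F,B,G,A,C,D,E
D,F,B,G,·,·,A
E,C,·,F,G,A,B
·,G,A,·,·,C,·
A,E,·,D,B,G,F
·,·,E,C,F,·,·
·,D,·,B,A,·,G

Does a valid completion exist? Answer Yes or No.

No

Block 2, plot 5: block 2 has {F, B, A, G, D} and plot 5 has {F, C, B, A, G}, so it must be E.
Now block 2, plot 6: block 2 together with plot 6 already contain {E, F, C, B, A, G, D} — every symbol — so nothing can go there. The grid has no valid completion.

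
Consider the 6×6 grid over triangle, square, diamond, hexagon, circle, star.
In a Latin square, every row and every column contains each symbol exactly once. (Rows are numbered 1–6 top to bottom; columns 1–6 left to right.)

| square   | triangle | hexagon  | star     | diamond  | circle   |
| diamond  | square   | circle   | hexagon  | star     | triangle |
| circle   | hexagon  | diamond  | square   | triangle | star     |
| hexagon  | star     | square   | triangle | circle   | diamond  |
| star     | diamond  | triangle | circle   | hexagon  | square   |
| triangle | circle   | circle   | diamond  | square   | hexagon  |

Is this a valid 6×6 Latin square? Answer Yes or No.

No

Row 6 contains circle twice (at columns 2 and 3), so it is not a permutation.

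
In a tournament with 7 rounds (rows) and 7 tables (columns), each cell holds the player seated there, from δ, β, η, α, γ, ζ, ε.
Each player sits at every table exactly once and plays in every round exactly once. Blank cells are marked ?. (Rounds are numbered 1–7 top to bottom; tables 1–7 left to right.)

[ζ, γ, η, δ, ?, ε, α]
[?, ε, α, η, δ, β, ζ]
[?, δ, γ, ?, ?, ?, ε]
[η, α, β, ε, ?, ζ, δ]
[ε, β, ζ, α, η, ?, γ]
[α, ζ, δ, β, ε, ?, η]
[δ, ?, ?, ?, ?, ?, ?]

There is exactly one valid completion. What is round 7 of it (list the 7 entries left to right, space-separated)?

Round 7, table 2: round 7 has {δ} and table 2 has {δ, β, α, γ, ζ, ε}, leaving only η.
Round 7, table 3: round 7 has {δ, η} and table 3 has {δ, β, η, α, γ, ζ}, leaving only ε.
Round 7, table 7: round 7 has {δ, η, ε} and table 7 has {δ, η, α, γ, ζ, ε}, leaving only β.
Round 1, table 5: round 1 has {δ, η, α, γ, ζ, ε} and table 5 has {δ, η, ε}, leaving only β.
Round 2, table 1: round 2 has {δ, β, η, α, ζ, ε} and table 1 has {δ, η, α, ζ, ε}, leaving only γ.
Round 3, table 1: round 3 has {δ, γ, ε} and table 1 has {δ, η, α, γ, ζ, ε}, leaving only β.
Round 3, table 4: round 3 has {δ, β, γ, ε} and table 4 has {δ, β, η, α, ε}, leaving only ζ.
Round 7, table 4: round 7 has {δ, β, η, ε} and table 4 has {δ, β, η, α, ζ, ε}, leaving only γ.
Round 7, table 6: round 7 has {δ, β, η, γ, ε} and table 6 has {β, ζ, ε}, leaving only α.
Round 7, table 5: round 7 has {δ, β, η, α, γ, ε} and table 5 has {δ, β, η, ε}, leaving only ζ.
So round 7 reads: δ η ε γ ζ α β.

δ η ε γ ζ α β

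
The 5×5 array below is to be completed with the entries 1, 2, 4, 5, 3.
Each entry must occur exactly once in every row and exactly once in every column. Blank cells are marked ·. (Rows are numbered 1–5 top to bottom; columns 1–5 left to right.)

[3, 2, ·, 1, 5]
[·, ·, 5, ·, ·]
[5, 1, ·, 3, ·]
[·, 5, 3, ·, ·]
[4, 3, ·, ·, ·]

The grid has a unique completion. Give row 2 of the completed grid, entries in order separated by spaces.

1 4 5 2 3

Row 2, column 2: row 2 has {5} and column 2 has {1, 2, 5, 3}, leaving only 4.
Row 2, column 4: row 2 has {4, 5} and column 4 has {1, 3}, leaving only 2.
Row 2, column 1: row 2 has {2, 4, 5} and column 1 has {4, 5, 3}, leaving only 1.
Row 2, column 5: row 2 has {1, 2, 4, 5} and column 5 has {5}, leaving only 3.
So row 2 reads: 1 4 5 2 3.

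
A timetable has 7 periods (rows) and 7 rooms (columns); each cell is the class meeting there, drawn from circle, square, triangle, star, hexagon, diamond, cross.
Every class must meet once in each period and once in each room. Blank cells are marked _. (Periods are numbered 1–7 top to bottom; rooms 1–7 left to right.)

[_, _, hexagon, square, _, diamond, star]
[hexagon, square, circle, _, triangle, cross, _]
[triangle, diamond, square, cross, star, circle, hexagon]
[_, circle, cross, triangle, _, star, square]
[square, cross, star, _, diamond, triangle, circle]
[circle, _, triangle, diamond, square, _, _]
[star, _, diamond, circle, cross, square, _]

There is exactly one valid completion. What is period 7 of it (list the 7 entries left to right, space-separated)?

star hexagon diamond circle cross square triangle

Period 7, room 7: period 7 has {circle, square, star, diamond, cross} and room 7 has {circle, square, star, hexagon}, leaving only triangle.
Period 7, room 2: period 7 has {circle, square, triangle, star, diamond, cross} and room 2 has {circle, square, diamond, cross}, leaving only hexagon.
So period 7 reads: star hexagon diamond circle cross square triangle.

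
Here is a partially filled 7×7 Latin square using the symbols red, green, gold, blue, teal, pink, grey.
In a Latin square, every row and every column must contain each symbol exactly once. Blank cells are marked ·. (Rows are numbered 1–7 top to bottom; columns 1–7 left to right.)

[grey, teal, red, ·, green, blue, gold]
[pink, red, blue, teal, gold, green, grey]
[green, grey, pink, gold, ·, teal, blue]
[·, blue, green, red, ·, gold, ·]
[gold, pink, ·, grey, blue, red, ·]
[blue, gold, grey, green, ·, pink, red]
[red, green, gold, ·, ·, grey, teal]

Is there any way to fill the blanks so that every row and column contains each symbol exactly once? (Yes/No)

No row or column among the givens repeats a symbol, and propagating forced cells runs into no contradiction.
One valid completion exists (for instance, grey teal red pink green blue gold / pink red blue teal gold green grey / green grey pink gold red teal blue / teal blue green red grey gold pink / gold pink teal grey blue red green / blue gold grey green teal pink red / red green gold blue pink grey teal).

Yes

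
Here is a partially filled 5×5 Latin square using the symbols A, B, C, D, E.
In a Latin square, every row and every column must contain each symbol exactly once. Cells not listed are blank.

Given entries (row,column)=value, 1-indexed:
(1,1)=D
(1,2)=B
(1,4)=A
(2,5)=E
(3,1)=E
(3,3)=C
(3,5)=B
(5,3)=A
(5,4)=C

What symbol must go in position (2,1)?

A

Row 1, column 3: row 1 has {A, B, D} and column 3 has {A, C}, leaving only E.
Row 1, column 5: row 1 has {A, B, D, E} and column 5 has {B, E}, leaving only C.
Row 3, column 4: row 3 has {B, C, E} and column 4 has {A, C}, leaving only D.
Row 2, column 4: row 2 has {E} and column 4 has {A, C, D}, leaving only B.
Row 2, column 3: row 2 has {B, E} and column 3 has {A, C, E}, leaving only D.
Row 3, column 2: row 3 has {B, C, D, E} and column 2 has {B}, leaving only A.
Row 2, column 2: row 2 has {B, D, E} and column 2 has {A, B}, leaving only C.
Row 2 already has {B, C, D, E} and column 1 already has {D, E}, so row 2, column 1 must be A.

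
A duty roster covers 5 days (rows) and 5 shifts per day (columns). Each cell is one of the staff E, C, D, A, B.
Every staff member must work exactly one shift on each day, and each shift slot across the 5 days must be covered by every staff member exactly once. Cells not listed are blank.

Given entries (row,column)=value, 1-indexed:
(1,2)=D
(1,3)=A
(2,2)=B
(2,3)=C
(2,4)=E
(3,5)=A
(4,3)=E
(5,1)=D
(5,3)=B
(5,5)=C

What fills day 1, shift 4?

Day 2, shift 1: day 2 has {E, C, B} and shift 1 has {D}, leaving only A.
Day 2, shift 5: day 2 has {E, C, A, B} and shift 5 has {C, A}, leaving only D.
Day 3, shift 3: day 3 has {A} and shift 3 has {E, C, A, B}, leaving only D.
Day 4, shift 5: day 4 has {E} and shift 5 has {C, D, A}, leaving only B.
Day 1, shift 5: day 1 has {D, A} and shift 5 has {C, D, A, B}, leaving only E.
Day 4, shift 1: day 4 has {E, B} and shift 1 has {D, A}, leaving only C.
Day 1, shift 1: day 1 has {E, D, A} and shift 1 has {C, D, A}, leaving only B.
Day 1 already has {E, D, A, B} and shift 4 already has {E}, so day 1, shift 4 must be C.

C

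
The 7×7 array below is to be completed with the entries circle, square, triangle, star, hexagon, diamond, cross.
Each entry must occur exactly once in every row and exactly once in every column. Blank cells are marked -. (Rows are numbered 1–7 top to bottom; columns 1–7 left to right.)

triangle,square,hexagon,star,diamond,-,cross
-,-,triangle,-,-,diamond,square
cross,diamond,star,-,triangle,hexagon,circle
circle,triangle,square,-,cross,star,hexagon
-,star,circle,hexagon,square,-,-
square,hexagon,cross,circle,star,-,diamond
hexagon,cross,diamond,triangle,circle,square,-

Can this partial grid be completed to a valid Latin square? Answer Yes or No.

Yes

No row or column among the givens repeats a symbol, and propagating forced cells runs into no contradiction.
One valid completion exists (for instance, triangle square hexagon star diamond circle cross / star circle triangle cross hexagon diamond square / cross diamond star square triangle hexagon circle / circle triangle square diamond cross star hexagon / diamond star circle hexagon square cross triangle / square hexagon cross circle star triangle diamond / hexagon cross diamond triangle circle square star).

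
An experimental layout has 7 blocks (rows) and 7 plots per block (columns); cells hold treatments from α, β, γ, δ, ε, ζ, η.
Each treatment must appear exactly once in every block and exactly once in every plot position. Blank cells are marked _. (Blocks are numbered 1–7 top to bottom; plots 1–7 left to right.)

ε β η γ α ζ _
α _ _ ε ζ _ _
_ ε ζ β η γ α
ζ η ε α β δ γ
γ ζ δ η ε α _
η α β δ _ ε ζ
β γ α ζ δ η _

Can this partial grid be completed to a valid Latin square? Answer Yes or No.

Yes

No block or plot among the givens repeats a symbol, and propagating forced cells runs into no contradiction.
One valid completion exists (for instance, ε β η γ α ζ δ / α δ γ ε ζ β η / δ ε ζ β η γ α / ζ η ε α β δ γ / γ ζ δ η ε α β / η α β δ γ ε ζ / β γ α ζ δ η ε).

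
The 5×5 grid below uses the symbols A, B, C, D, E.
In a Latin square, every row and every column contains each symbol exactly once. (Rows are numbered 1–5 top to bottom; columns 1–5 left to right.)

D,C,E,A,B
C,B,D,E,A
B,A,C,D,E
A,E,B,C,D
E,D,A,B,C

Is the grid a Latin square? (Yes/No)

Yes

Each row is a permutation of the 5 symbols, and so is each column.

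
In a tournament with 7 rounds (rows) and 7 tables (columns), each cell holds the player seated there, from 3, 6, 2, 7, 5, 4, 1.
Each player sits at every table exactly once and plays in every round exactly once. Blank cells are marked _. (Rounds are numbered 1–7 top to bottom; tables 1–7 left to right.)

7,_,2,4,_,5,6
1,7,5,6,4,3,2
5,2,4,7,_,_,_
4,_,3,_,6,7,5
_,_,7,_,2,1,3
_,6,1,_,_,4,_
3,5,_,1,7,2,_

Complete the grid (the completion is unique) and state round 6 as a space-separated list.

Round 6, table 1: round 6 has {6, 4, 1} and table 1 has {3, 7, 5, 4, 1}, leaving only 2.
Round 6, table 7: round 6 has {6, 2, 4, 1} and table 7 has {3, 6, 2, 5}, leaving only 7.
Round 3, table 6: round 3 has {2, 7, 5, 4} and table 6 has {3, 2, 7, 5, 4, 1}, leaving only 6.
Round 3, table 7: round 3 has {6, 2, 7, 5, 4} and table 7 has {3, 6, 2, 7, 5}, leaving only 1.
Round 3, table 5: round 3 has {6, 2, 7, 5, 4, 1} and table 5 has {6, 2, 7, 4}, leaving only 3.
Round 6, table 5: round 6 has {6, 2, 7, 4, 1} and table 5 has {3, 6, 2, 7, 4}, leaving only 5.
Round 6, table 4: round 6 has {6, 2, 7, 5, 4, 1} and table 4 has {6, 7, 4, 1}, leaving only 3.
So round 6 reads: 2 6 1 3 5 4 7.

2 6 1 3 5 4 7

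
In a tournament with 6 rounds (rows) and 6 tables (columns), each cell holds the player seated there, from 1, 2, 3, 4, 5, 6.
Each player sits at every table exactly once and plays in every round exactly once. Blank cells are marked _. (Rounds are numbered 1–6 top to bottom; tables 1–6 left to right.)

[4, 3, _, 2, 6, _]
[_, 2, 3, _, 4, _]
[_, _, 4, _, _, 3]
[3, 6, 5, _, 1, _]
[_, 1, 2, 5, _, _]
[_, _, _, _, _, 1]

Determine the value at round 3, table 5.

2

Round 1, table 3: round 1 has {2, 3, 4, 6} and table 3 has {2, 3, 4, 5}, leaving only 1.
Round 1, table 6: round 1 has {1, 2, 3, 4, 6} and table 6 has {1, 3}, leaving only 5.
Round 2, table 6: round 2 has {2, 3, 4} and table 6 has {1, 3, 5}, leaving only 6.
Round 2, table 4: round 2 has {2, 3, 4, 6} and table 4 has {2, 5}, leaving only 1.
Round 2, table 1: round 2 has {1, 2, 3, 4, 6} and table 1 has {3, 4}, leaving only 5.
Round 3, table 2: round 3 has {3, 4} and table 2 has {1, 2, 3, 6}, leaving only 5.
Round 3 already has {3, 4, 5} and table 5 already has {1, 4, 6}, so round 3, table 5 must be 2.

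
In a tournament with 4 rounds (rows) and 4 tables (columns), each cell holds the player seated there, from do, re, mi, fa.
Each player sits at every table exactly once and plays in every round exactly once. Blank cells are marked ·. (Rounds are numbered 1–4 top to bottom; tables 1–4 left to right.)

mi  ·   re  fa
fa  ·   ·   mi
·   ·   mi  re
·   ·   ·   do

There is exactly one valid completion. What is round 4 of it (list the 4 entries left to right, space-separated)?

re mi fa do

Round 4, table 1: round 4 has {do} and table 1 has {mi, fa}, leaving only re.
Round 4, table 3: round 4 has {do, re} and table 3 has {re, mi}, leaving only fa.
Round 4, table 2: round 4 has {do, re, fa} and table 2 has {}, leaving only mi.
So round 4 reads: re mi fa do.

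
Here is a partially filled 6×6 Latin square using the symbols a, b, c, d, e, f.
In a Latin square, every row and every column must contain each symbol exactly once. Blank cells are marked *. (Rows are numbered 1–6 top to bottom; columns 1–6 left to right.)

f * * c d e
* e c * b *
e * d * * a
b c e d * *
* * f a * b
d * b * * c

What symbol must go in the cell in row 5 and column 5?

e

Row 1, column 3: row 1 has {c, d, e, f} and column 3 has {b, c, d, e, f}, leaving only a.
Row 1, column 2: row 1 has {a, c, d, e, f} and column 2 has {c, e}, leaving only b.
Row 2, column 1: row 2 has {b, c, e} and column 1 has {b, d, e, f}, leaving only a.
Row 2, column 4: row 2 has {a, b, c, e} and column 4 has {a, c, d}, leaving only f.
Row 2, column 6: row 2 has {a, b, c, e, f} and column 6 has {a, b, c, e}, leaving only d.
Row 3, column 2: row 3 has {a, d, e} and column 2 has {b, c, e}, leaving only f.
Row 3, column 4: row 3 has {a, d, e, f} and column 4 has {a, c, d, f}, leaving only b.
Row 3, column 5: row 3 has {a, b, d, e, f} and column 5 has {b, d}, leaving only c.
Row 5 already has {a, b, f} and column 5 already has {b, c, d}, so row 5, column 5 must be e.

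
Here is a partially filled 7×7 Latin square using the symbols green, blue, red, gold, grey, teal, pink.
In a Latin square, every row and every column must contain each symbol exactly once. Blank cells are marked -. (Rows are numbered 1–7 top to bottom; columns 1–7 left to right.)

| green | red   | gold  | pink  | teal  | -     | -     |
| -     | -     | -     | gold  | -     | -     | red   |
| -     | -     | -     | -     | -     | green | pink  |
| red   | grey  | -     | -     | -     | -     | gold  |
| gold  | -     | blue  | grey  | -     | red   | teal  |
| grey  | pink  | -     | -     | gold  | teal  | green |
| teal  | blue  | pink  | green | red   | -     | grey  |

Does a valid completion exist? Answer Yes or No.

No row or column among the givens repeats a symbol, and propagating forced cells runs into no contradiction.
One valid completion exists (for instance, green red gold pink teal grey blue / pink teal grey gold green blue red / blue gold teal red grey green pink / red grey green teal blue pink gold / gold green blue grey pink red teal / grey pink red blue gold teal green / teal blue pink green red gold grey).

Yes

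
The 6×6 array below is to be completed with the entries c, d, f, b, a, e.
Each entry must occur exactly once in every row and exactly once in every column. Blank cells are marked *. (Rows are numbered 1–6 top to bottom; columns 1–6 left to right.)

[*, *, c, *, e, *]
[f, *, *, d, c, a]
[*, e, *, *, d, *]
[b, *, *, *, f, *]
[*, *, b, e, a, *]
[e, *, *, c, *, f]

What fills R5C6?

Row 2, column 2: row 2 has {c, d, f, a} and column 2 has {e}, leaving only b.
Row 2, column 3: row 2 has {c, d, f, b, a} and column 3 has {c, b}, leaving only e.
Row 4, column 4: row 4 has {f, b} and column 4 has {c, d, e}, leaving only a.
Row 4, column 3: row 4 has {f, b, a} and column 3 has {c, b, e}, leaving only d.
Row 4, column 2: row 4 has {d, f, b, a} and column 2 has {b, e}, leaving only c.
Row 4, column 6: row 4 has {c, d, f, b, a} and column 6 has {f, a}, leaving only e.
Row 6, column 3: row 6 has {c, f, e} and column 3 has {c, d, b, e}, leaving only a.
Row 3, column 3: row 3 has {d, e} and column 3 has {c, d, b, a, e}, leaving only f.
Row 3, column 4: row 3 has {d, f, e} and column 4 has {c, d, a, e}, leaving only b.
Row 1, column 4: row 1 has {c, e} and column 4 has {c, d, b, a, e}, leaving only f.
Row 3, column 6: row 3 has {d, f, b, e} and column 6 has {f, a, e}, leaving only c.
Row 5 already has {b, a, e} and column 6 already has {c, f, a, e}, so row 5, column 6 must be d.

d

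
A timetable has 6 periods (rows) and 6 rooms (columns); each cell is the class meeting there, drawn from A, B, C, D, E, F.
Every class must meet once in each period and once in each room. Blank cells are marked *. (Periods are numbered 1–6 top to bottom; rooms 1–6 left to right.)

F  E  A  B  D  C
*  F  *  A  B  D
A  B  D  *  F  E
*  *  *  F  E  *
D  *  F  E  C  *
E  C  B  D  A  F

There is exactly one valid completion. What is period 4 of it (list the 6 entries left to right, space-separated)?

Period 4, room 3: period 4 has {E, F} and room 3 has {A, B, D, F}, leaving only C.
Period 4, room 1: period 4 has {C, E, F} and room 1 has {A, D, E, F}, leaving only B.
Period 4, room 6: period 4 has {B, C, E, F} and room 6 has {C, D, E, F}, leaving only A.
Period 4, room 2: period 4 has {A, B, C, E, F} and room 2 has {B, C, E, F}, leaving only D.
So period 4 reads: B D C F E A.

B D C F E A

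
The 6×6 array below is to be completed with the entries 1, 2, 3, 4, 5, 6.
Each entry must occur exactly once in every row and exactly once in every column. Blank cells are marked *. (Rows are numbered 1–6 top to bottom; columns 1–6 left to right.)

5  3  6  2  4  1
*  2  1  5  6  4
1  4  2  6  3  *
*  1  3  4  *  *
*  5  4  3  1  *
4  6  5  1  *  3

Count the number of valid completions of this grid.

2

Row 2, column 1: eliminating its row and column leaves {3}.
Row 3, column 6: eliminating its row and column leaves {5}.
Row 4, column 1: eliminating its row and column leaves {2, 6}.
Row 4, column 5: eliminating its row and column leaves {2, 5}.
Row 4, column 6: eliminating its row and column leaves {2, 5, 6}.
Row 5, column 1: eliminating its row and column leaves {2, 6}.
Row 5, column 6: eliminating its row and column leaves {2, 6}.
Row 6, column 5: eliminating its row and column leaves {2}.
Enumerating the assignments across these blanks that avoid any row or column repeat gives 2 completions.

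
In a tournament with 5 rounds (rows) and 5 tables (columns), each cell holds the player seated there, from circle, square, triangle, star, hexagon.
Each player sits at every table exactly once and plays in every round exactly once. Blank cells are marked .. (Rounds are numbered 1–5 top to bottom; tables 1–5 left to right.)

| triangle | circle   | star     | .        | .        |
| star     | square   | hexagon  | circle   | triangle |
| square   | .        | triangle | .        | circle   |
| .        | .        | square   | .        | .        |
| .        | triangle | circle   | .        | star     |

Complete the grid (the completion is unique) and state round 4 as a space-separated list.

circle star square triangle hexagon

Round 4, table 5: round 4 has {square} and table 5 has {circle, triangle, star}, leaving only hexagon.
Round 4, table 1: round 4 has {square, hexagon} and table 1 has {square, triangle, star}, leaving only circle.
Round 4, table 2: round 4 has {circle, square, hexagon} and table 2 has {circle, square, triangle}, leaving only star.
Round 4, table 4: round 4 has {circle, square, star, hexagon} and table 4 has {circle}, leaving only triangle.
So round 4 reads: circle star square triangle hexagon.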